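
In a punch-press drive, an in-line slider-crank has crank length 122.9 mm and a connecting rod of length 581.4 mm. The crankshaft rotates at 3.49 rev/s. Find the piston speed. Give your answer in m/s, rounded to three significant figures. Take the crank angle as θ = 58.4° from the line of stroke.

ω = 2π·3.49 = 21.93 rad/s
For an in-line slider-crank, x = r cosθ + √(L² − r² sin²θ), so v = −rω sinθ·[1 + r cosθ/√(L² − r² sin²θ)].
With r = 0.1229 m, L = 0.5814 m, θ = 58.4°: √(L² − r² sin²θ) = 0.5719 m.
v = −0.1229·21.93·0.85173·[1 + 0.1229·0.52399/0.5719] = -2.5539 m/s.
|v| = 2.5539 m/s.

2.55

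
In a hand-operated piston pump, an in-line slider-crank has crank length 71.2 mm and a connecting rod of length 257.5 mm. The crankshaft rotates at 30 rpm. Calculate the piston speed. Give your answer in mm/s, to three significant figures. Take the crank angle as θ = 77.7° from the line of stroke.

232

ω = 2π·30/60 = 3.142 rad/s
For an in-line slider-crank, x = r cosθ + √(L² − r² sin²θ), so v = −rω sinθ·[1 + r cosθ/√(L² − r² sin²θ)].
With r = 0.0712 m, L = 0.2575 m, θ = 77.7°: √(L² − r² sin²θ) = 0.24793 m.
v = −0.0712·3.142·0.97705·[1 + 0.0712·0.21303/0.24793] = -0.23192 m/s.
|v| = 0.23192 m/s = 231.92 mm/s.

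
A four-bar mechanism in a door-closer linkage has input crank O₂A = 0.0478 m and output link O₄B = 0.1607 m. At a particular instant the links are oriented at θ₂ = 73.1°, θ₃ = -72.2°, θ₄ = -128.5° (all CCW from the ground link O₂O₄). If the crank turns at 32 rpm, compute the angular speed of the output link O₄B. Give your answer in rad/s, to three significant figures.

0.682

ω₂ = 3.351 rad/s (from 32 rpm).
Differentiating the loop-closure r₂e^{iθ₂}+r₃e^{iθ₃}=r₁+r₄e^{iθ₄} gives r₂ω₂e^{iθ₂}+r₃ω₃e^{iθ₃}=r₄ω₄e^{iθ₄}.
Eliminating the other unknown: ω₄ = r₂ω₂ sin(θ₂−θ₃) / [r₄ sin(θ₄−θ₃)].
Numerator sine = +0.56928; denominator sine = -0.83195.
Result = 0.0478·3.351·(+0.56928) / (0.1607·(-0.83195)) = -0.68205 rad/s; magnitude 0.68205 rad/s.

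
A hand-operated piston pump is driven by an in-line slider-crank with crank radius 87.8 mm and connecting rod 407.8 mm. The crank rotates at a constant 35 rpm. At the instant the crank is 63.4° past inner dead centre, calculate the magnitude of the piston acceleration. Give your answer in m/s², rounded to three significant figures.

ω = 2π·35/60 = 3.665 rad/s
x(θ) = r cosθ + √(L² − r² sin²θ); with ω constant, a = ω²·d²x/dθ².
d²x/dθ² = −r cosθ − r²(cos2θ)/√u − r⁴ sin²2θ/(4u^{3/2}),  u = L² − r² sin²θ = 0.160138 m².
Substituting r = 0.0878 m, L = 0.4078 m, θ = 63.4°: d²x/dθ² = -0.027922 m.
a = ω²·d²x/dθ² = (3.665)²·(-0.027922) = -0.3751 m/s²;  |a| = 0.3751 m/s².

0.375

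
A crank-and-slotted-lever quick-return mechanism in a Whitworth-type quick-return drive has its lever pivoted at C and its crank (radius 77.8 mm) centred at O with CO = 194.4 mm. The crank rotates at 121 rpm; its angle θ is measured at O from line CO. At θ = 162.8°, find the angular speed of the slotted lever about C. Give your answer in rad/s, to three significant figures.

7.12

ω = 12.67 rad/s (from 121 rpm).
Crank pin A relative to C: A = (d + r cosθ, r sinθ); lever angle φ = atan2(r sinθ, d + r cosθ).
Differentiating tanφ: φ̇ = rω(d cosθ + r)/(d² + r² + 2dr cosθ).
d² + r² + 2dr cosθ = |CA|² = 0.0149483 m²;  d cosθ + r = -0.10791 m.
|ω_lever| = |0.0778·12.67·-0.10791| / 0.0149483 = 7.1162 rad/s.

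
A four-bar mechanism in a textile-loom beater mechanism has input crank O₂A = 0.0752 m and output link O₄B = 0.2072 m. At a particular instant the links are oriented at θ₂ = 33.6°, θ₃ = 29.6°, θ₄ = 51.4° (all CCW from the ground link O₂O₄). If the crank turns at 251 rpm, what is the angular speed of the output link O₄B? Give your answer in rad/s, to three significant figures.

1.79

ω₂ = 26.28 rad/s (from 251 rpm).
Differentiating the loop-closure r₂e^{iθ₂}+r₃e^{iθ₃}=r₁+r₄e^{iθ₄} gives r₂ω₂e^{iθ₂}+r₃ω₃e^{iθ₃}=r₄ω₄e^{iθ₄}.
Eliminating the other unknown: ω₄ = r₂ω₂ sin(θ₂−θ₃) / [r₄ sin(θ₄−θ₃)].
Numerator sine = +0.06976; denominator sine = +0.37137.
Result = 0.0752·26.28·(+0.06976) / (0.2072·(+0.37137)) = +1.7919 rad/s; magnitude 1.7919 rad/s.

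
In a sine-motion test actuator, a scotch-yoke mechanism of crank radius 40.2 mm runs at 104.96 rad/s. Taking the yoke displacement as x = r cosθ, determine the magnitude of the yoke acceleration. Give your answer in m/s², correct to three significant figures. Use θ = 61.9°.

ω = 105 rad/s
x = r cosθ ⇒ ẍ = −rω² cosθ (ω constant).
|a| = rω²|cosθ| = 0.0402·(105)²·|cos 61.9°| = 208.6 m/s².

209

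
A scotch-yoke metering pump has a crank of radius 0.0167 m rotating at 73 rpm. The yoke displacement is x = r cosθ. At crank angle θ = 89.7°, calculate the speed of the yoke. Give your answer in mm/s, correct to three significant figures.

128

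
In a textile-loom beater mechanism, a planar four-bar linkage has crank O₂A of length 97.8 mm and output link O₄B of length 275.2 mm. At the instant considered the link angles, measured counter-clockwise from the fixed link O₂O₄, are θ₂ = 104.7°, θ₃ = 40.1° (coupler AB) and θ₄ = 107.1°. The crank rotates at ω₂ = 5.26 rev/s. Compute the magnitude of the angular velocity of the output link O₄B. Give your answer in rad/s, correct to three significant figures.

ω₂ = 33.05 rad/s (from 5.26 rev/s).
Differentiating the loop-closure r₂e^{iθ₂}+r₃e^{iθ₃}=r₁+r₄e^{iθ₄} gives r₂ω₂e^{iθ₂}+r₃ω₃e^{iθ₃}=r₄ω₄e^{iθ₄}.
Eliminating the other unknown: ω₄ = r₂ω₂ sin(θ₂−θ₃) / [r₄ sin(θ₄−θ₃)].
Numerator sine = +0.90334; denominator sine = +0.92050.
Result = 0.0978·33.05·(+0.90334) / (0.2752·(+0.92050)) = +11.526 rad/s; magnitude 11.526 rad/s.

11.5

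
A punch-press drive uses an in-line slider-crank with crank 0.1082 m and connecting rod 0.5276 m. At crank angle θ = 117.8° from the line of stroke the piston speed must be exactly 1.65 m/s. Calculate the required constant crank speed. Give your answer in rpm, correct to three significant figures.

182

For an in-line slider-crank, |v_piston| = rω|sinθ|·[1 + r cosθ/√(L² − r² sin²θ)].
With r = 0.1082 m, L = 0.5276 m, θ = 117.8°: the bracketed kinematic factor |dx/dθ| = 0.086403 m.
ω = v/|dx/dθ| = 1.65/0.086403 = 19.097 rad/s.
N = 60ω/(2π) = 182.36 rpm.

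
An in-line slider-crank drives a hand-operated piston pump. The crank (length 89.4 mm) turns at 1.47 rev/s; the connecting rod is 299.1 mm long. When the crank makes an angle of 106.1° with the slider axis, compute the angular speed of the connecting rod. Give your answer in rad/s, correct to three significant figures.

ω = 9.236 rad/s (converted from 1.47 rev/s).
The rod makes angle φ with the slider axis where L sinφ = r sinθ; differentiating, L cosφ·φ̇ = r ω cosθ.
L cosφ = √(L² − r² sin²θ) = 0.2865 m.
|ω_rod| = r ω |cosθ| / √(L² − r² sin²θ) = 0.0894·9.236·0.27731/0.2865 = 0.79925 rad/s.

0.799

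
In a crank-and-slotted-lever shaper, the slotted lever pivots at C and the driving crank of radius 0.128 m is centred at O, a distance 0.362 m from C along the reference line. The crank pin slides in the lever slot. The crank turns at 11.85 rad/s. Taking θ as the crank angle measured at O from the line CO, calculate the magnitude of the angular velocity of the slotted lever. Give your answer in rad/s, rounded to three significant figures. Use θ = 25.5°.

ω = 11.85 rad/s
Crank pin A relative to C: A = (d + r cosθ, r sinθ); lever angle φ = atan2(r sinθ, d + r cosθ).
Differentiating tanφ: φ̇ = rω(d cosθ + r)/(d² + r² + 2dr cosθ).
d² + r² + 2dr cosθ = |CA|² = 0.231072 m²;  d cosθ + r = +0.45474 m.
|ω_lever| = |0.128·11.85·+0.45474| / 0.231072 = 2.985 rad/s.

2.98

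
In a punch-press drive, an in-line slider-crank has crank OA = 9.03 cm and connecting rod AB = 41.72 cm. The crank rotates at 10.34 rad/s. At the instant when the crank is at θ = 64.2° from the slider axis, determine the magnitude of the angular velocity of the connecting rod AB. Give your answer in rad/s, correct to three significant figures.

ω = 10.34 rad/s
The rod makes angle φ with the slider axis where L sinφ = r sinθ; differentiating, L cosφ·φ̇ = r ω cosθ.
L cosφ = √(L² − r² sin²θ) = 0.4092 m.
|ω_rod| = r ω |cosθ| / √(L² − r² sin²θ) = 0.0903·10.34·0.43523/0.4092 = 0.99309 rad/s.

0.993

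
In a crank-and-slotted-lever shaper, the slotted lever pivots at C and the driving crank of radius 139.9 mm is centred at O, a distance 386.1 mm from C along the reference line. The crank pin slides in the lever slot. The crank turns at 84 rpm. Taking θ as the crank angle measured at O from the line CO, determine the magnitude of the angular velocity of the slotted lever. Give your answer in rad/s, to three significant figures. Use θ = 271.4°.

1.07

ω = 8.796 rad/s (from 84 rpm).
Crank pin A relative to C: A = (d + r cosθ, r sinθ); lever angle φ = atan2(r sinθ, d + r cosθ).
Differentiating tanφ: φ̇ = rω(d cosθ + r)/(d² + r² + 2dr cosθ).
d² + r² + 2dr cosθ = |CA|² = 0.171285 m²;  d cosθ + r = +0.14933 m.
|ω_lever| = |0.1399·8.796·+0.14933| / 0.171285 = 1.0729 rad/s.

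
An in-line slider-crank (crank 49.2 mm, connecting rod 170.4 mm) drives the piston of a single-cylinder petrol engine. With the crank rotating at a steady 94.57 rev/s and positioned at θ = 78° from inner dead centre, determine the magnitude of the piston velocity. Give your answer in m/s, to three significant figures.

30.4

ω = 2π·94.6 = 594.2 rad/s
For an in-line slider-crank, x = r cosθ + √(L² − r² sin²θ), so v = −rω sinθ·[1 + r cosθ/√(L² − r² sin²θ)].
With r = 0.0492 m, L = 0.1704 m, θ = 78°: √(L² − r² sin²θ) = 0.16346 m.
v = −0.0492·594.2·0.97815·[1 + 0.0492·0.20791/0.16346] = -30.385 m/s.
|v| = 30.385 m/s.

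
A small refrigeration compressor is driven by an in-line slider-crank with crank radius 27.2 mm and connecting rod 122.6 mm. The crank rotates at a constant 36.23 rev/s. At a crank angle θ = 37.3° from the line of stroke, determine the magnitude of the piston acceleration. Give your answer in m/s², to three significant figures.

ω = 2π·36.2 = 227.6 rad/s
x(θ) = r cosθ + √(L² − r² sin²θ); with ω constant, a = ω²·d²x/dθ².
d²x/dθ² = −r cosθ − r²(cos2θ)/√u − r⁴ sin²2θ/(4u^{3/2}),  u = L² − r² sin²θ = 0.0147591 m².
Substituting r = 0.0272 m, L = 0.1226 m, θ = 37.3°: d²x/dθ² = -0.023325 m.
a = ω²·d²x/dθ² = (227.6)²·(-0.023325) = -1208.7 m/s²;  |a| = 1208.7 m/s².

1210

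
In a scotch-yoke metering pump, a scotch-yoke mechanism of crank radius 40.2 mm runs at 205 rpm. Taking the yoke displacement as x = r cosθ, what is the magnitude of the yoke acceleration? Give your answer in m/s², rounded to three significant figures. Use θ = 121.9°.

ω = 21.47 rad/s (from 205 rpm).
x = r cosθ ⇒ ẍ = −rω² cosθ (ω constant).
|a| = rω²|cosθ| = 0.0402·(21.47)²·|cos 121.9°| = 9.7901 m/s².

9.79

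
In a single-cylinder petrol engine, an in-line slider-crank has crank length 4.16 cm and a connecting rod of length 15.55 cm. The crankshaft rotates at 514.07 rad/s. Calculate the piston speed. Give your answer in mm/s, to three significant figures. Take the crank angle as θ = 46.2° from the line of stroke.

18300

ω = 514.1 rad/s
For an in-line slider-crank, x = r cosθ + √(L² − r² sin²θ), so v = −rω sinθ·[1 + r cosθ/√(L² − r² sin²θ)].
With r = 0.0416 m, L = 0.1555 m, θ = 46.2°: √(L² − r² sin²θ) = 0.15257 m.
v = −0.0416·514.1·0.72176·[1 + 0.0416·0.69214/0.15257] = -18.348 m/s.
|v| = 18.348 m/s = 18348 mm/s.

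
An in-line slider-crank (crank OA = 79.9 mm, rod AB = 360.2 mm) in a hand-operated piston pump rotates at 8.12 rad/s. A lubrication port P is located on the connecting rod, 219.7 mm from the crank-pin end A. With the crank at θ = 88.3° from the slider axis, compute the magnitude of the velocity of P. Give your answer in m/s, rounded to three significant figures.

0.651

ω = 8.12 rad/s.  Crank-pin speed |V_A| = rω = 0.64879 m/s, perpendicular to OA.
Rod angle: sinφ = −(r/L) sinθ ⇒ φ = -12.810°; ω_rod = −rω cosθ/√(L²−r²sin²θ) = -0.054798 rad/s.
V_P = V_A + ω_rod × AP, with AP = 0.2197 m along the rod.
Components: V_Px = −rω sinθ − a·ω_rod·sinφ = -0.65117 m/s;  V_Py = rω cosθ + a·ω_rod·cosφ = +0.0075075 m/s.
|V_P| = √(V_Px² + V_Py²) = 0.65122 m/s.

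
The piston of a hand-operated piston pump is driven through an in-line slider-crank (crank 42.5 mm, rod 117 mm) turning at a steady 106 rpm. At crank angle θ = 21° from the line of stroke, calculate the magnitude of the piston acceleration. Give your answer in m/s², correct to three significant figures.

ω = 2π·106/60 = 11.1 rad/s
x(θ) = r cosθ + √(L² − r² sin²θ); with ω constant, a = ω²·d²x/dθ².
d²x/dθ² = −r cosθ − r²(cos2θ)/√u − r⁴ sin²2θ/(4u^{3/2}),  u = L² − r² sin²θ = 0.013457 m².
Substituting r = 0.0425 m, L = 0.117 m, θ = 21°: d²x/dθ² = -0.051482 m.
a = ω²·d²x/dθ² = (11.1)²·(-0.051482) = -6.3435 m/s²;  |a| = 6.3435 m/s².

6.34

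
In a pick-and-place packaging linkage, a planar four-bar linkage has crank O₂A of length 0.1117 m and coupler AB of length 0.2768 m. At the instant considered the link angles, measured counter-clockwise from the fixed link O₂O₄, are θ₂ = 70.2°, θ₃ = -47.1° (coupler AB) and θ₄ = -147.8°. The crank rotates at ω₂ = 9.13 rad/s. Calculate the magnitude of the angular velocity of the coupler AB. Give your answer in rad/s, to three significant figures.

2.31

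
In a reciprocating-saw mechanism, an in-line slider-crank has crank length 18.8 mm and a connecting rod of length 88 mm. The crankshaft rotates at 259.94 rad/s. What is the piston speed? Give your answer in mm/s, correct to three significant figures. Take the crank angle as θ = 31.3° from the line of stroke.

3010

ω = 259.9 rad/s
For an in-line slider-crank, x = r cosθ + √(L² − r² sin²θ), so v = −rω sinθ·[1 + r cosθ/√(L² − r² sin²θ)].
With r = 0.0188 m, L = 0.088 m, θ = 31.3°: √(L² − r² sin²θ) = 0.087456 m.
v = −0.0188·259.9·0.51952·[1 + 0.0188·0.85446/0.087456] = -3.0052 m/s.
|v| = 3.0052 m/s = 3005.2 mm/s.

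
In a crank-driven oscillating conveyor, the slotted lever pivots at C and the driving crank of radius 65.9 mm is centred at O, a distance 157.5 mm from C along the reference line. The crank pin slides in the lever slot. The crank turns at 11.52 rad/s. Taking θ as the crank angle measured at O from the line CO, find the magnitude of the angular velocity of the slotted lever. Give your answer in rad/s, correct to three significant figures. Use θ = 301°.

ω = 11.52 rad/s
Crank pin A relative to C: A = (d + r cosθ, r sinθ); lever angle φ = atan2(r sinθ, d + r cosθ).
Differentiating tanφ: φ̇ = rω(d cosθ + r)/(d² + r² + 2dr cosθ).
d² + r² + 2dr cosθ = |CA|² = 0.0398405 m²;  d cosθ + r = +0.14702 m.
|ω_lever| = |0.0659·11.52·+0.14702| / 0.0398405 = 2.8015 rad/s.

2.80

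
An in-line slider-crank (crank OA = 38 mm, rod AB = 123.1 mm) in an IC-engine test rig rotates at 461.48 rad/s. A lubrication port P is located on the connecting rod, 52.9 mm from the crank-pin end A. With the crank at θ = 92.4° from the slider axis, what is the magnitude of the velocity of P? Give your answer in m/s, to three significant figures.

17.4

ω = 461.5 rad/s.  Crank-pin speed |V_A| = rω = 17.536 m/s, perpendicular to OA.
Rod angle: sinφ = −(r/L) sinθ ⇒ φ = -17.964°; ω_rod = −rω cosθ/√(L²−r²sin²θ) = +6.2711 rad/s.
V_P = V_A + ω_rod × AP, with AP = 0.0529 m along the rod.
Components: V_Px = −rω sinθ − a·ω_rod·sinφ = -17.419 m/s;  V_Py = rω cosθ + a·ω_rod·cosφ = -0.41877 m/s.
|V_P| = √(V_Px² + V_Py²) = 17.424 m/s.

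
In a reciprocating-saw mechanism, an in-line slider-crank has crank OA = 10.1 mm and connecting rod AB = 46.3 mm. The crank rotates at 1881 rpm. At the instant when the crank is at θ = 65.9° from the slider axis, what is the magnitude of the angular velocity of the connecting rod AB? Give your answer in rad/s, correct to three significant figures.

17.9

ω = 197 rad/s (converted from 1881 rpm).
The rod makes angle φ with the slider axis where L sinφ = r sinθ; differentiating, L cosφ·φ̇ = r ω cosθ.
L cosφ = √(L² − r² sin²θ) = 0.045373 m.
|ω_rod| = r ω |cosθ| / √(L² − r² sin²θ) = 0.0101·197·0.40833/0.045373 = 17.904 rad/s.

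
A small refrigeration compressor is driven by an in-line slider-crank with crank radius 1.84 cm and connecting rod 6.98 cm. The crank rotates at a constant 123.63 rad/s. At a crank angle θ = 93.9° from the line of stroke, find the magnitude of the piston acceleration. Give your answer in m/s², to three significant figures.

ω = 123.6 rad/s
x(θ) = r cosθ + √(L² − r² sin²θ); with ω constant, a = ω²·d²x/dθ².
d²x/dθ² = −r cosθ − r²(cos2θ)/√u − r⁴ sin²2θ/(4u^{3/2}),  u = L² − r² sin²θ = 0.00453505 m².
Substituting r = 0.0184 m, L = 0.0698 m, θ = 93.9°: d²x/dθ² = +0.0062307 m.
a = ω²·d²x/dθ² = (123.6)²·(+0.0062307) = +95.232 m/s²;  |a| = 95.232 m/s².

95.2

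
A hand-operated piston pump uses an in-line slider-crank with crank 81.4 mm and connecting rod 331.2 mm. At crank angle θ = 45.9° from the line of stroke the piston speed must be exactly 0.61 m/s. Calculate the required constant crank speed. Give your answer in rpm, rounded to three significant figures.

84.9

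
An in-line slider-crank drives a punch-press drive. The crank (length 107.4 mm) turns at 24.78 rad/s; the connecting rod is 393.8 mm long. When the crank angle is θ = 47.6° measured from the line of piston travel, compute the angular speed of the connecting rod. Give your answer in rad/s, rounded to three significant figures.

ω = 24.78 rad/s
The rod makes angle φ with the slider axis where L sinφ = r sinθ; differentiating, L cosφ·φ̇ = r ω cosθ.
L cosφ = √(L² − r² sin²θ) = 0.38573 m.
|ω_rod| = r ω |cosθ| / √(L² − r² sin²θ) = 0.1074·24.78·0.67430/0.38573 = 4.6524 rad/s.

4.65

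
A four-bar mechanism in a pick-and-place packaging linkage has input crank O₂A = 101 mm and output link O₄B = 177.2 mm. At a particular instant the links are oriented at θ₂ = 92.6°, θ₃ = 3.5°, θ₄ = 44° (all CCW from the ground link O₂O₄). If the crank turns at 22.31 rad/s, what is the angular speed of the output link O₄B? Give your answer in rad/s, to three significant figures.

ω₂ = 22.31 rad/s
Differentiating the loop-closure r₂e^{iθ₂}+r₃e^{iθ₃}=r₁+r₄e^{iθ₄} gives r₂ω₂e^{iθ₂}+r₃ω₃e^{iθ₃}=r₄ω₄e^{iθ₄}.
Eliminating the other unknown: ω₄ = r₂ω₂ sin(θ₂−θ₃) / [r₄ sin(θ₄−θ₃)].
Numerator sine = +0.99988; denominator sine = +0.64945.
Result = 0.101·22.31·(+0.99988) / (0.1772·(+0.64945)) = +19.578 rad/s; magnitude 19.578 rad/s.

19.6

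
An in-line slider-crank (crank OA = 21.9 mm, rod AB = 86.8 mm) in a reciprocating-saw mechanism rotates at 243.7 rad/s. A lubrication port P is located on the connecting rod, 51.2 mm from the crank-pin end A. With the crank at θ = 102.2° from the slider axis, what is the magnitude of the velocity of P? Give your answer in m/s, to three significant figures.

5.07

ω = 243.7 rad/s.  Crank-pin speed |V_A| = rω = 5.337 m/s, perpendicular to OA.
Rod angle: sinφ = −(r/L) sinθ ⇒ φ = -14.277°; ω_rod = −rω cosθ/√(L²−r²sin²θ) = +13.408 rad/s.
V_P = V_A + ω_rod × AP, with AP = 0.0512 m along the rod.
Components: V_Px = −rω sinθ − a·ω_rod·sinφ = -5.0472 m/s;  V_Py = rω cosθ + a·ω_rod·cosφ = -0.46257 m/s.
|V_P| = √(V_Px² + V_Py²) = 5.0684 m/s.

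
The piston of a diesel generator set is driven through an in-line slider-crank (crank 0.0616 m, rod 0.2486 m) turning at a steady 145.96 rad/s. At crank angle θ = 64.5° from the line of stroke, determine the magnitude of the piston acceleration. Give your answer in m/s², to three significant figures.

ω = 146 rad/s
x(θ) = r cosθ + √(L² − r² sin²θ); with ω constant, a = ω²·d²x/dθ².
d²x/dθ² = −r cosθ − r²(cos2θ)/√u − r⁴ sin²2θ/(4u^{3/2}),  u = L² − r² sin²θ = 0.0587107 m².
Substituting r = 0.0616 m, L = 0.2486 m, θ = 64.5°: d²x/dθ² = -0.016817 m.
a = ω²·d²x/dθ² = (146)²·(-0.016817) = -358.27 m/s²;  |a| = 358.27 m/s².

358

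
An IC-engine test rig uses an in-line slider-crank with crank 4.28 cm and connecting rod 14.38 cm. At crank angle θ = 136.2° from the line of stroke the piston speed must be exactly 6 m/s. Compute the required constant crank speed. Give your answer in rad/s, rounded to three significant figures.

For an in-line slider-crank, |v_piston| = rω|sinθ|·[1 + r cosθ/√(L² − r² sin²θ)].
With r = 0.0428 m, L = 0.1438 m, θ = 136.2°: the bracketed kinematic factor |dx/dθ| = 0.02312 m.
ω = v/|dx/dθ| = 6/0.02312 = 259.51 rad/s.

260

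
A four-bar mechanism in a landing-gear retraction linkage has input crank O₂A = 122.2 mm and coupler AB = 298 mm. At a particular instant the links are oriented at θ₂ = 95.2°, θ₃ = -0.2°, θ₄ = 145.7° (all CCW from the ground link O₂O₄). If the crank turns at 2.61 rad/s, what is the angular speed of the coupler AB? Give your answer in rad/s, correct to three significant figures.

ω₂ = 2.61 rad/s
Differentiating the loop-closure r₂e^{iθ₂}+r₃e^{iθ₃}=r₁+r₄e^{iθ₄} gives r₂ω₂e^{iθ₂}+r₃ω₃e^{iθ₃}=r₄ω₄e^{iθ₄}.
Eliminating the other unknown: ω₃ = r₂ω₂ sin(θ₄−θ₂) / [r₃ sin(θ₃−θ₄)].
Numerator sine = +0.77162; denominator sine = -0.56064.
Result = 0.1222·2.61·(+0.77162) / (0.298·(-0.56064)) = -1.4731 rad/s; magnitude 1.4731 rad/s.

1.47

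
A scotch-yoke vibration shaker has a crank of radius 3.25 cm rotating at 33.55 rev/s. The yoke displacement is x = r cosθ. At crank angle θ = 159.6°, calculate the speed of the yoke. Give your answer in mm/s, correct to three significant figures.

2390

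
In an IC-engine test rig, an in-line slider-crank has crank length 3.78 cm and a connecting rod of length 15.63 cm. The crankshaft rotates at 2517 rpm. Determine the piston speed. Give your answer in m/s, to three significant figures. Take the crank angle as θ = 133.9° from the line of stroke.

5.96

ω = 2π·2517/60 = 263.6 rad/s
For an in-line slider-crank, x = r cosθ + √(L² − r² sin²θ), so v = −rω sinθ·[1 + r cosθ/√(L² − r² sin²θ)].
With r = 0.0378 m, L = 0.1563 m, θ = 133.9°: √(L² − r² sin²θ) = 0.15391 m.
v = −0.0378·263.6·0.72055·[1 + 0.0378·-0.69340/0.15391] = -5.9565 m/s.
|v| = 5.9565 m/s.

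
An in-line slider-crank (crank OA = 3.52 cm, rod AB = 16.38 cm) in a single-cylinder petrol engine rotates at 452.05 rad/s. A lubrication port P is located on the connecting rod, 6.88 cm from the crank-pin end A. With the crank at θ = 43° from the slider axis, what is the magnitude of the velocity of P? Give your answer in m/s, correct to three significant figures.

ω = 452.1 rad/s.  Crank-pin speed |V_A| = rω = 15.912 m/s, perpendicular to OA.
Rod angle: sinφ = −(r/L) sinθ ⇒ φ = -8.428°; ω_rod = −rω cosθ/√(L²−r²sin²θ) = -71.822 rad/s.
V_P = V_A + ω_rod × AP, with AP = 0.0688 m along the rod.
Components: V_Px = −rω sinθ − a·ω_rod·sinφ = -11.576 m/s;  V_Py = rω cosθ + a·ω_rod·cosφ = +6.7494 m/s.
|V_P| = √(V_Px² + V_Py²) = 13.4 m/s.

13.4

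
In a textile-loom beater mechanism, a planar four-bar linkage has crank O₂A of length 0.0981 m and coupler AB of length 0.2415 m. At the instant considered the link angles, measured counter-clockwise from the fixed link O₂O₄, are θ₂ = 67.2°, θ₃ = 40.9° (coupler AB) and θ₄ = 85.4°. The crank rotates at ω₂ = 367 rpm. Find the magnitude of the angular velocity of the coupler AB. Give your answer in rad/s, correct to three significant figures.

ω₂ = 38.43 rad/s (from 367 rpm).
Differentiating the loop-closure r₂e^{iθ₂}+r₃e^{iθ₃}=r₁+r₄e^{iθ₄} gives r₂ω₂e^{iθ₂}+r₃ω₃e^{iθ₃}=r₄ω₄e^{iθ₄}.
Eliminating the other unknown: ω₃ = r₂ω₂ sin(θ₄−θ₂) / [r₃ sin(θ₃−θ₄)].
Numerator sine = +0.31233; denominator sine = -0.70091.
Result = 0.0981·38.43·(+0.31233) / (0.2415·(-0.70091)) = -6.9567 rad/s; magnitude 6.9567 rad/s.

6.96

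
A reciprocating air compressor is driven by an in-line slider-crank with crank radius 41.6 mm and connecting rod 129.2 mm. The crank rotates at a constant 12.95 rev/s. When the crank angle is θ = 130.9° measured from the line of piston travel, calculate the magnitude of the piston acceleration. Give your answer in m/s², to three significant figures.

191

ω = 2π·12.9 = 81.37 rad/s
x(θ) = r cosθ + √(L² − r² sin²θ); with ω constant, a = ω²·d²x/dθ².
d²x/dθ² = −r cosθ − r²(cos2θ)/√u − r⁴ sin²2θ/(4u^{3/2}),  u = L² − r² sin²θ = 0.0157039 m².
Substituting r = 0.0416 m, L = 0.1292 m, θ = 130.9°: d²x/dθ² = +0.028834 m.
a = ω²·d²x/dθ² = (81.37)²·(+0.028834) = +190.9 m/s²;  |a| = 190.9 m/s².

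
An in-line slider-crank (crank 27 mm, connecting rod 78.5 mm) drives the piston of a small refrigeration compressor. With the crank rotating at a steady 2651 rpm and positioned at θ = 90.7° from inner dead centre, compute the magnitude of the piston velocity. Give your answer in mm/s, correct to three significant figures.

7460

ω = 2π·2651/60 = 277.6 rad/s
For an in-line slider-crank, x = r cosθ + √(L² − r² sin²θ), so v = −rω sinθ·[1 + r cosθ/√(L² − r² sin²θ)].
With r = 0.027 m, L = 0.0785 m, θ = 90.7°: √(L² − r² sin²θ) = 0.073711 m.
v = −0.027·277.6·0.99993·[1 + 0.027·-0.01222/0.073711] = -7.4614 m/s.
|v| = 7.4614 m/s = 7461.4 mm/s.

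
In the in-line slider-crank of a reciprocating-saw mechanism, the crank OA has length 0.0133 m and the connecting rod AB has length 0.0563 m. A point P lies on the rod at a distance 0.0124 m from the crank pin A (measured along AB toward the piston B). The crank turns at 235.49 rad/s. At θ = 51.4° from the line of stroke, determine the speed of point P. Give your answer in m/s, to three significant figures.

2.95

ω = 235.5 rad/s.  Crank-pin speed |V_A| = rω = 3.132 m/s, perpendicular to OA.
Rod angle: sinφ = −(r/L) sinθ ⇒ φ = -10.639°; ω_rod = −rω cosθ/√(L²−r²sin²θ) = -35.314 rad/s.
V_P = V_A + ω_rod × AP, with AP = 0.0124 m along the rod.
Components: V_Px = −rω sinθ − a·ω_rod·sinφ = -2.5286 m/s;  V_Py = rω cosθ + a·ω_rod·cosφ = +1.5236 m/s.
|V_P| = √(V_Px² + V_Py²) = 2.9521 m/s.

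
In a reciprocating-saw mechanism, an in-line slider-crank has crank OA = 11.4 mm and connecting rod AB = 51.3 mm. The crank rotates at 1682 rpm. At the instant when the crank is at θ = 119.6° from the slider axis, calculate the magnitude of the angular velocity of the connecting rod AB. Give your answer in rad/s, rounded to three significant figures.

ω = 176.1 rad/s (converted from 1682 rpm).
The rod makes angle φ with the slider axis where L sinφ = r sinθ; differentiating, L cosφ·φ̇ = r ω cosθ.
L cosφ = √(L² − r² sin²θ) = 0.050333 m.
|ω_rod| = r ω |cosθ| / √(L² − r² sin²θ) = 0.0114·176.1·0.49394/0.050333 = 19.705 rad/s.

19.7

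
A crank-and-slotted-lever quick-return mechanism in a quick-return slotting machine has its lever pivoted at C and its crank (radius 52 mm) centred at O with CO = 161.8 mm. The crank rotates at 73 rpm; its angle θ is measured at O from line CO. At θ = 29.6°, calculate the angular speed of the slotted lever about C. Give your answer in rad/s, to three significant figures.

1.76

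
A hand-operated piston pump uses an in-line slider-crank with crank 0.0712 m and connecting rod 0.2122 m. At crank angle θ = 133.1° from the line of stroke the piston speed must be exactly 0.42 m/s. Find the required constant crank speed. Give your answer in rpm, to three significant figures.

101

For an in-line slider-crank, |v_piston| = rω|sinθ|·[1 + r cosθ/√(L² − r² sin²θ)].
With r = 0.0712 m, L = 0.2122 m, θ = 133.1°: the bracketed kinematic factor |dx/dθ| = 0.039694 m.
ω = v/|dx/dθ| = 0.42/0.039694 = 10.581 rad/s.
N = 60ω/(2π) = 101.04 rpm.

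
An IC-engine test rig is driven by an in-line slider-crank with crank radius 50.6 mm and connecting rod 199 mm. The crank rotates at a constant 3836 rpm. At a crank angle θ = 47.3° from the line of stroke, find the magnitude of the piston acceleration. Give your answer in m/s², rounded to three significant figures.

5400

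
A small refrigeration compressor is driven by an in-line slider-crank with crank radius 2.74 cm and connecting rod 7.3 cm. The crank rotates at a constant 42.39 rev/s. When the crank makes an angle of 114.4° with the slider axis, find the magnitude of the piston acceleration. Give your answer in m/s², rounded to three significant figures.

ω = 2π·42.4 = 266.3 rad/s
x(θ) = r cosθ + √(L² − r² sin²θ); with ω constant, a = ω²·d²x/dθ².
d²x/dθ² = −r cosθ − r²(cos2θ)/√u − r⁴ sin²2θ/(4u^{3/2}),  u = L² − r² sin²θ = 0.00470636 m².
Substituting r = 0.0274 m, L = 0.073 m, θ = 114.4°: d²x/dθ² = +0.01828 m.
a = ω²·d²x/dθ² = (266.3)²·(+0.01828) = +1296.8 m/s²;  |a| = 1296.8 m/s².

1300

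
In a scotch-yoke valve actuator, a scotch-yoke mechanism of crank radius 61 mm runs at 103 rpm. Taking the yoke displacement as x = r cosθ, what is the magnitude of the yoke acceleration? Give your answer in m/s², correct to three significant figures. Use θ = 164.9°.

6.85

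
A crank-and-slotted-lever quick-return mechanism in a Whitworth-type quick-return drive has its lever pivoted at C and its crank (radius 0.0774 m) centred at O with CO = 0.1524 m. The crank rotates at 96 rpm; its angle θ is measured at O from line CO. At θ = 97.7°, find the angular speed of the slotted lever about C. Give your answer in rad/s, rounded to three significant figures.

1.70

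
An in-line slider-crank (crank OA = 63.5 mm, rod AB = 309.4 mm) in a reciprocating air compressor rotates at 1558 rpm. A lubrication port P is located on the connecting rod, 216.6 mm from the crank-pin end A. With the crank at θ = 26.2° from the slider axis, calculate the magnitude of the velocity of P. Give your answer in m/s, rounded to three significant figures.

5.87

ω = 163.2 rad/s.  Crank-pin speed |V_A| = rω = 10.36 m/s, perpendicular to OA.
Rod angle: sinφ = −(r/L) sinθ ⇒ φ = -5.199°; ω_rod = −rω cosθ/√(L²−r²sin²θ) = -30.169 rad/s.
V_P = V_A + ω_rod × AP, with AP = 0.2166 m along the rod.
Components: V_Px = −rω sinθ − a·ω_rod·sinφ = -5.1662 m/s;  V_Py = rω cosθ + a·ω_rod·cosφ = +2.7881 m/s.
|V_P| = √(V_Px² + V_Py²) = 5.8706 m/s.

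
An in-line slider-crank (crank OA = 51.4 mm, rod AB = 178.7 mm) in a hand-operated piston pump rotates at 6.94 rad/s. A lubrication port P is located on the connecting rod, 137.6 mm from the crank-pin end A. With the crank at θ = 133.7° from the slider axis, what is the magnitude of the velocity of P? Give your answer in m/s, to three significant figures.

0.225

ω = 6.94 rad/s.  Crank-pin speed |V_A| = rω = 0.35672 m/s, perpendicular to OA.
Rod angle: sinφ = −(r/L) sinθ ⇒ φ = -12.002°; ω_rod = −rω cosθ/√(L²−r²sin²θ) = +1.4099 rad/s.
V_P = V_A + ω_rod × AP, with AP = 0.1376 m along the rod.
Components: V_Px = −rω sinθ − a·ω_rod·sinφ = -0.21755 m/s;  V_Py = rω cosθ + a·ω_rod·cosφ = -0.056682 m/s.
|V_P| = √(V_Px² + V_Py²) = 0.22481 m/s.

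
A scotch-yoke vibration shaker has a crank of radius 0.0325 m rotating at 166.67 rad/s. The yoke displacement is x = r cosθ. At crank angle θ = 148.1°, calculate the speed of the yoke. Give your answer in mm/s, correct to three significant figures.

2860

ω = 166.7 rad/s
x = r cosθ ⇒ ẋ = −rω sinθ.
|v| = rω|sinθ| = 0.0325·166.7·|sin 148.1°| = 2.8624 m/s = 2862.4 mm/s.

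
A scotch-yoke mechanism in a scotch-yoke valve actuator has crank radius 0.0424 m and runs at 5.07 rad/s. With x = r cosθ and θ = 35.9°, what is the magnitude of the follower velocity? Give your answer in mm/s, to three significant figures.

126

ω = 5.07 rad/s
x = r cosθ ⇒ ẋ = −rω sinθ.
|v| = rω|sinθ| = 0.0424·5.07·|sin 35.9°| = 0.12605 m/s = 126.05 mm/s.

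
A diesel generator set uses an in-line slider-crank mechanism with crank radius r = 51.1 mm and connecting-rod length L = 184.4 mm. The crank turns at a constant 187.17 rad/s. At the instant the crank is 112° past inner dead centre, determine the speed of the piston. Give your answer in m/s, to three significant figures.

7.92

ω = 187.2 rad/s
For an in-line slider-crank, x = r cosθ + √(L² − r² sin²θ), so v = −rω sinθ·[1 + r cosθ/√(L² − r² sin²θ)].
With r = 0.0511 m, L = 0.1844 m, θ = 112°: √(L² − r² sin²θ) = 0.17821 m.
v = −0.0511·187.2·0.92718·[1 + 0.0511·-0.37461/0.17821] = -7.9154 m/s.
|v| = 7.9154 m/s.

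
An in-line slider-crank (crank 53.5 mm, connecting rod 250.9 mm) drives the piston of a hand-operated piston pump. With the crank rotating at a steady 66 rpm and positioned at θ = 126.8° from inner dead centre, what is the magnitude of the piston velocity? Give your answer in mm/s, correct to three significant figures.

258

ω = 2π·66/60 = 6.912 rad/s
For an in-line slider-crank, x = r cosθ + √(L² − r² sin²θ), so v = −rω sinθ·[1 + r cosθ/√(L² − r² sin²θ)].
With r = 0.0535 m, L = 0.2509 m, θ = 126.8°: √(L² − r² sin²θ) = 0.24722 m.
v = −0.0535·6.912·0.80073·[1 + 0.0535·-0.59902/0.24722] = -0.2577 m/s.
|v| = 0.2577 m/s = 257.7 mm/s.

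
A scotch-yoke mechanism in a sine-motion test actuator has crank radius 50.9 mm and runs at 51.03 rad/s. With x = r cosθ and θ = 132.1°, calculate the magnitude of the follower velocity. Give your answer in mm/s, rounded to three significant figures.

1930

ω = 51.03 rad/s
x = r cosθ ⇒ ẋ = −rω sinθ.
|v| = rω|sinθ| = 0.0509·51.03·|sin 132.1°| = 1.9272 m/s = 1927.2 mm/s.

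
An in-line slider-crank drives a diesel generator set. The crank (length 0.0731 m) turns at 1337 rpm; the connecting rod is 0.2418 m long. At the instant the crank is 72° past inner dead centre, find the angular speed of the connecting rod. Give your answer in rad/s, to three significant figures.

13.7

ω = 140 rad/s (converted from 1337 rpm).
The rod makes angle φ with the slider axis where L sinφ = r sinθ; differentiating, L cosφ·φ̇ = r ω cosθ.
L cosφ = √(L² − r² sin²θ) = 0.23159 m.
|ω_rod| = r ω |cosθ| / √(L² − r² sin²θ) = 0.0731·140·0.30902/0.23159 = 13.657 rad/s.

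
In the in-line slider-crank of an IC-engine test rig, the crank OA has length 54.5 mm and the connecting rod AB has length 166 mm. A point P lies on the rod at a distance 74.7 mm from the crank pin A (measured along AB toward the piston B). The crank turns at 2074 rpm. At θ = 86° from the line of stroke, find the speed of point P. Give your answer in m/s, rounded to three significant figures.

11.9

ω = 217.2 rad/s.  Crank-pin speed |V_A| = rω = 11.837 m/s, perpendicular to OA.
Rod angle: sinφ = −(r/L) sinθ ⇒ φ = -19.118°; ω_rod = −rω cosθ/√(L²−r²sin²θ) = -5.2644 rad/s.
V_P = V_A + ω_rod × AP, with AP = 0.0747 m along the rod.
Components: V_Px = −rω sinθ − a·ω_rod·sinφ = -11.937 m/s;  V_Py = rω cosθ + a·ω_rod·cosφ = +0.45413 m/s.
|V_P| = √(V_Px² + V_Py²) = 11.945 m/s.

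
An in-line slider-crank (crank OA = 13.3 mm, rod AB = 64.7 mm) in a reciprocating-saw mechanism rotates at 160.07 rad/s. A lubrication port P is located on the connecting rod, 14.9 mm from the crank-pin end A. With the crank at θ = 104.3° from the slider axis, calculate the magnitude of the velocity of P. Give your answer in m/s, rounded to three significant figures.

2.08

ω = 160.1 rad/s.  Crank-pin speed |V_A| = rω = 2.1289 m/s, perpendicular to OA.
Rod angle: sinφ = −(r/L) sinθ ⇒ φ = -11.490°; ω_rod = −rω cosθ/√(L²−r²sin²θ) = +8.2936 rad/s.
V_P = V_A + ω_rod × AP, with AP = 0.0149 m along the rod.
Components: V_Px = −rω sinθ − a·ω_rod·sinφ = -2.0384 m/s;  V_Py = rω cosθ + a·ω_rod·cosφ = -0.40475 m/s.
|V_P| = √(V_Px² + V_Py²) = 2.0781 m/s.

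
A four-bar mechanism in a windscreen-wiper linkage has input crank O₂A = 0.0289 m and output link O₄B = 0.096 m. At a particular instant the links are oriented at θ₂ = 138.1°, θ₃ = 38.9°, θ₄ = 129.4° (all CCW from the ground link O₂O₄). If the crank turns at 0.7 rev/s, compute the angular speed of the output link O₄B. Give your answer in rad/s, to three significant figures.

1.31

ω₂ = 4.398 rad/s (from 0.7 rev/s).
Differentiating the loop-closure r₂e^{iθ₂}+r₃e^{iθ₃}=r₁+r₄e^{iθ₄} gives r₂ω₂e^{iθ₂}+r₃ω₃e^{iθ₃}=r₄ω₄e^{iθ₄}.
Eliminating the other unknown: ω₄ = r₂ω₂ sin(θ₂−θ₃) / [r₄ sin(θ₄−θ₃)].
Numerator sine = +0.98714; denominator sine = +0.99996.
Result = 0.0289·4.398·(+0.98714) / (0.096·(+0.99996)) = +1.3071 rad/s; magnitude 1.3071 rad/s.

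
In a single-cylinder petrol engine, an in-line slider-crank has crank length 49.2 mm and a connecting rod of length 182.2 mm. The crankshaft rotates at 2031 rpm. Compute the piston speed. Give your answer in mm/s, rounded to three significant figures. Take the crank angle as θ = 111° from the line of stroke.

8790

ω = 2π·2031/60 = 212.7 rad/s
For an in-line slider-crank, x = r cosθ + √(L² − r² sin²θ), so v = −rω sinθ·[1 + r cosθ/√(L² − r² sin²θ)].
With r = 0.0492 m, L = 0.1822 m, θ = 111°: √(L² − r² sin²θ) = 0.17632 m.
v = −0.0492·212.7·0.93358·[1 + 0.0492·-0.35837/0.17632] = -8.7922 m/s.
|v| = 8.7922 m/s = 8792.2 mm/s.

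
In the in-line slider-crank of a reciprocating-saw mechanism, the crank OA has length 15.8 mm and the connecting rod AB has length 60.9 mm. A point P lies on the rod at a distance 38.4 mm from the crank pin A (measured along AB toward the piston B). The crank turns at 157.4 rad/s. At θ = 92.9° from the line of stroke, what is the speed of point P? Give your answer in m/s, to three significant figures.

ω = 157.4 rad/s.  Crank-pin speed |V_A| = rω = 2.4869 m/s, perpendicular to OA.
Rod angle: sinφ = −(r/L) sinθ ⇒ φ = -15.017°; ω_rod = −rω cosθ/√(L²−r²sin²θ) = +2.1391 rad/s.
V_P = V_A + ω_rod × AP, with AP = 0.0384 m along the rod.
Components: V_Px = −rω sinθ − a·ω_rod·sinφ = -2.4625 m/s;  V_Py = rω cosθ + a·ω_rod·cosφ = -0.046485 m/s.
|V_P| = √(V_Px² + V_Py²) = 2.4629 m/s.

2.46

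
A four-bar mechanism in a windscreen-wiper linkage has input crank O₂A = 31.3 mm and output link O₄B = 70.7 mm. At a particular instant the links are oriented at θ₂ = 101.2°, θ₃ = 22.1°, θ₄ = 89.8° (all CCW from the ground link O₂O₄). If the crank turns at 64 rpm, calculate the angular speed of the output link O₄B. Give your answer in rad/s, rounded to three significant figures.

ω₂ = 6.702 rad/s (from 64 rpm).
Differentiating the loop-closure r₂e^{iθ₂}+r₃e^{iθ₃}=r₁+r₄e^{iθ₄} gives r₂ω₂e^{iθ₂}+r₃ω₃e^{iθ₃}=r₄ω₄e^{iθ₄}.
Eliminating the other unknown: ω₄ = r₂ω₂ sin(θ₂−θ₃) / [r₄ sin(θ₄−θ₃)].
Numerator sine = +0.98196; denominator sine = +0.92521.
Result = 0.0313·6.702·(+0.98196) / (0.0707·(+0.92521)) = +3.1491 rad/s; magnitude 3.1491 rad/s.

3.15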